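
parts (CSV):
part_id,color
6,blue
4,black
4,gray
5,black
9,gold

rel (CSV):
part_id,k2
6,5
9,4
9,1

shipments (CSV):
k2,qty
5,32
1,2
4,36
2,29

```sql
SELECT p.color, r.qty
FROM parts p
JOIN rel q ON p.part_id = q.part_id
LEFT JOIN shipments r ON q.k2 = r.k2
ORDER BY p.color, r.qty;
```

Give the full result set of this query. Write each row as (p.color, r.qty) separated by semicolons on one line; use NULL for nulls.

(blue, 32); (gold, 2); (gold, 36)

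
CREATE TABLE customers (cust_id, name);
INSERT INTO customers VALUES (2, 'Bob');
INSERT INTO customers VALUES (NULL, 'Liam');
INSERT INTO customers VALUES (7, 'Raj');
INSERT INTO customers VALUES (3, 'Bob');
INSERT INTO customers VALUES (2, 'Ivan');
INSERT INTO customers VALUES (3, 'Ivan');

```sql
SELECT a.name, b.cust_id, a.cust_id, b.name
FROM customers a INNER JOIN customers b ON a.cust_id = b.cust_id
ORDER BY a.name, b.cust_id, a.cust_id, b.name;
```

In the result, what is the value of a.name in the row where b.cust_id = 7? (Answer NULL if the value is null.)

Raj

INNER JOIN keeps only pairs where the ON condition holds.
Matching on a.cust_id = b.cust_id. A NULL in a compared column never satisfies the condition.
- cust_id=2: 2 matching b row(s), so 2 row(s) emitted.
- cust_id=NULL: no matching b row, dropped.
- cust_id=7: 1 matching b row(s), so 1 row(s) emitted.
- cust_id=3: 2 matching b row(s), so 2 row(s) emitted.
- cust_id=2: 2 matching b row(s), so 2 row(s) emitted.
- cust_id=3: 2 matching b row(s), so 2 row(s) emitted.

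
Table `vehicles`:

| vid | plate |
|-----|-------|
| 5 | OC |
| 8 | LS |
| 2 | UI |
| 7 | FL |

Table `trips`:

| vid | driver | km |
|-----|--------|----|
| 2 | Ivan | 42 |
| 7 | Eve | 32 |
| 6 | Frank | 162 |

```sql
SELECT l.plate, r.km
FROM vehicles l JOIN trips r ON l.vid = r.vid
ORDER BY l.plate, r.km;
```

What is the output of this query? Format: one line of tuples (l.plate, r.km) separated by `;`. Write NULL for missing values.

INNER JOIN keeps only pairs where the ON condition holds.
Matching on l.vid = r.vid.
- vid=5: no matching r row, dropped.
- vid=8: no matching r row, dropped.
- vid=2: 1 matching r row(s), so 1 row(s) emitted.
- vid=7: 1 matching r row(s), so 1 row(s) emitted.
After projecting and ordering:
l.plate | r.km
FL | 32
UI | 42

(FL, 32); (UI, 42)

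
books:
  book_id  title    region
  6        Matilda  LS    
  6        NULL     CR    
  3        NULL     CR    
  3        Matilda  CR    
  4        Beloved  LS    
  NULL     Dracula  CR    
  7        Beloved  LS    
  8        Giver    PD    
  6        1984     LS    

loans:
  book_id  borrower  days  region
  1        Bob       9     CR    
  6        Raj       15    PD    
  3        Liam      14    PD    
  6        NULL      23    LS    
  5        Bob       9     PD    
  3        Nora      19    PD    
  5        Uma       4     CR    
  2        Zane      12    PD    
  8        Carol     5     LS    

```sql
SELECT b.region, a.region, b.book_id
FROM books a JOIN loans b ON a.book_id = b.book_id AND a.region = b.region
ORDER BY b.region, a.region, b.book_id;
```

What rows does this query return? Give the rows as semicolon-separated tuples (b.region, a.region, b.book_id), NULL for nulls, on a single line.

(LS, LS, 6); (LS, LS, 6)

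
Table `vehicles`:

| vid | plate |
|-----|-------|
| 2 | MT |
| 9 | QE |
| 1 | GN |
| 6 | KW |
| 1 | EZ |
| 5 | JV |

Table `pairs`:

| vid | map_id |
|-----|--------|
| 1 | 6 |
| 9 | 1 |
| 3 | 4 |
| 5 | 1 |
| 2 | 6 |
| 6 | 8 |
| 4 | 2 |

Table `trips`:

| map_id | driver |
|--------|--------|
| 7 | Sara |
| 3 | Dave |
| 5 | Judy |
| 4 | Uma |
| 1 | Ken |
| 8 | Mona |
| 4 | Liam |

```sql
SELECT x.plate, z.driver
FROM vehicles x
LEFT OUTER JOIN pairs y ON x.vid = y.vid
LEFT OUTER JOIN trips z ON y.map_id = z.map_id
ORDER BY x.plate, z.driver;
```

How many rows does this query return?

Step 1 — x LEFT JOIN y on vid → 6 row(s).
Then LEFT JOIN `trips z` on map_id: each of those 6 rows is kept; rows whose y.map_id has no match in z get NULL for z's columns.
Result: 6 row(s).

6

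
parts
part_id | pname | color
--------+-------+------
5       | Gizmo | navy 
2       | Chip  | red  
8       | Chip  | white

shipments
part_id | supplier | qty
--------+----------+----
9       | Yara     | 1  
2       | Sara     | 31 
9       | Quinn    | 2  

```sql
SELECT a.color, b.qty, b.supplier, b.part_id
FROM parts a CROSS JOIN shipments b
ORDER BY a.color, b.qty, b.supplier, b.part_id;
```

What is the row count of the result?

9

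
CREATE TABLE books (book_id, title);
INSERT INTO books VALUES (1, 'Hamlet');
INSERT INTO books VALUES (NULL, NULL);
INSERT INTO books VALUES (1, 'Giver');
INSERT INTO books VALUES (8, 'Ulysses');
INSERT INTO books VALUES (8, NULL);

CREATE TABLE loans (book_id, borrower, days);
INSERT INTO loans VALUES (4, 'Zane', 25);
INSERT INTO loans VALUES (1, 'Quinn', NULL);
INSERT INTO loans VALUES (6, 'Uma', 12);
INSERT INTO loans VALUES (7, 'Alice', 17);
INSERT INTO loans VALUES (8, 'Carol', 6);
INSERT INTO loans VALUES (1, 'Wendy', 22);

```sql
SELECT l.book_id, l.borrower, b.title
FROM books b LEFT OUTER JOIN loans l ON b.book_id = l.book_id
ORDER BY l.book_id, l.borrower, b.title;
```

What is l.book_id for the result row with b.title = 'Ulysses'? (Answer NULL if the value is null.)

LEFT JOIN keeps every row from `books`; unmatched rows get NULL for `loans`'s columns.
Matching on b.book_id = l.book_id. A NULL in a compared column never satisfies the condition.
- b[0] book_id=1 → 2 match(es) in l → 2 row(s).
- b[1] book_id=NULL → no match; kept with NULLs on the l side.
- b[2] book_id=1 → 2 match(es) in l → 2 row(s).
- b[3] book_id=8 → 1 match(es) in l → 1 row(s).
- b[4] book_id=8 → 1 match(es) in l → 1 row(s).

8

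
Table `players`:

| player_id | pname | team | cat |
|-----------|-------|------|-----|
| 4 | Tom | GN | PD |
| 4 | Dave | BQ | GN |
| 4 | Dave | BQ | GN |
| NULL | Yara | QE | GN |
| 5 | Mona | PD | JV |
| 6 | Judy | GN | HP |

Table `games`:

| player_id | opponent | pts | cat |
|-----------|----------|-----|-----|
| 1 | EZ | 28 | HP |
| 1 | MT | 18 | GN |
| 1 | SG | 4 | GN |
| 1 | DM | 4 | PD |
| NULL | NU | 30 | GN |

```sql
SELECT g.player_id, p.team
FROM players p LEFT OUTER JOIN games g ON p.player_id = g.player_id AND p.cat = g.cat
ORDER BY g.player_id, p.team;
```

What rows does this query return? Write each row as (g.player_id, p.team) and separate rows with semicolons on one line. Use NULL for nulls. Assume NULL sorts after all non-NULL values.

(NULL, BQ); (NULL, BQ); (NULL, GN); (NULL, GN); (NULL, PD); (NULL, QE)

LEFT JOIN keeps every row from `players`; unmatched rows get NULL for `games`'s columns.
Matching on p.player_id = g.player_id AND p.cat = g.cat. A NULL in a compared column never satisfies the condition.
- p row (player_id=4, cat=PD): no match → kept, g columns NULL.
- p row (player_id=4, cat=GN): no match → kept, g columns NULL.
- p row (player_id=4, cat=GN): no match → kept, g columns NULL.
- p row (player_id=NULL, cat=GN): no match → kept, g columns NULL.
- p row (player_id=5, cat=JV): no match → kept, g columns NULL.
- p row (player_id=6, cat=HP): no match → kept, g columns NULL.
After projecting and ordering:
g.player_id | p.team
NULL | BQ
NULL | BQ
NULL | GN
NULL | GN
NULL | PD
NULL | QE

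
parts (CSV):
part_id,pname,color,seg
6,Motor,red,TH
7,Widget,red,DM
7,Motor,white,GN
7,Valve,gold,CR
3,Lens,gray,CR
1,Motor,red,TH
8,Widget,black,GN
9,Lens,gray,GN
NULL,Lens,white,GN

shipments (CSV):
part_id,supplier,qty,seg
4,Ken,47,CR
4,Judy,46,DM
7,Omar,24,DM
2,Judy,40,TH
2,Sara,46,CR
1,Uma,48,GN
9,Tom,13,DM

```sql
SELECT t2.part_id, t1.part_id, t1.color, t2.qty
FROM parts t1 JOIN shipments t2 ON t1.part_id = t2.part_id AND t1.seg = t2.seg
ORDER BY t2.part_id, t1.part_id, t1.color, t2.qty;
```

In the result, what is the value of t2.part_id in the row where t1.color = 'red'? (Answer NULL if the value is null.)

7

INNER JOIN keeps only pairs where the ON condition holds.
Matching on t1.part_id = t2.part_id AND t1.seg = t2.seg. A NULL in a compared column never satisfies the condition.
Matched pairs: 1.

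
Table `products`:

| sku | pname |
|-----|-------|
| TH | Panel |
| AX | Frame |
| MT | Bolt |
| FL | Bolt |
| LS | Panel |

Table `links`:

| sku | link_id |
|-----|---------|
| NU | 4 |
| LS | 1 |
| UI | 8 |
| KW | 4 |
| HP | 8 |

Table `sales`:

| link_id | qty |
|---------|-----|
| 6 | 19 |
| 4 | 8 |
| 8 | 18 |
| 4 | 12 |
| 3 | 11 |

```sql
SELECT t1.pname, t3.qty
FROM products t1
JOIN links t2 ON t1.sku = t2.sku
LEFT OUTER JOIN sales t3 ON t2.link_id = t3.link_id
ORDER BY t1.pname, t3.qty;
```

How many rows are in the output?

1

Joins associate left-to-right: products INNER JOIN links on sku gives 1 intermediate row(s).
Then LEFT JOIN `sales t3` on link_id: each of those 1 rows is kept; rows whose t2.link_id has no match in t3 get NULL for t3's columns.
Result: 1 row(s).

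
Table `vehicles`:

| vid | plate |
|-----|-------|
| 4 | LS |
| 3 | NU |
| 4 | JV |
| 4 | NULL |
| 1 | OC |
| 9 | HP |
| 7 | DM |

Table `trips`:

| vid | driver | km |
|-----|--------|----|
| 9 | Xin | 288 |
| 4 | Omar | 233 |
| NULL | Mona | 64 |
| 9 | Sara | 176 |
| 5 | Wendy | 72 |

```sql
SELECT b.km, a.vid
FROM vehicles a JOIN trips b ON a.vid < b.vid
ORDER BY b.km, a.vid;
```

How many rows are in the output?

19

INNER JOIN keeps only pairs where the ON condition holds.
Matching on a.vid < b.vid. A NULL in a compared column never satisfies the condition.
- a (vid=4) pairs with 3 row(s) of b.
- a (vid=3) pairs with 4 row(s) of b.
- a (vid=4) pairs with 3 row(s) of b.
- a (vid=4) pairs with 3 row(s) of b.
- a (vid=1) pairs with 4 row(s) of b.
- a (vid=9) has no partner → excluded.
- a (vid=7) pairs with 2 row(s) of b.
Total: 19 rows.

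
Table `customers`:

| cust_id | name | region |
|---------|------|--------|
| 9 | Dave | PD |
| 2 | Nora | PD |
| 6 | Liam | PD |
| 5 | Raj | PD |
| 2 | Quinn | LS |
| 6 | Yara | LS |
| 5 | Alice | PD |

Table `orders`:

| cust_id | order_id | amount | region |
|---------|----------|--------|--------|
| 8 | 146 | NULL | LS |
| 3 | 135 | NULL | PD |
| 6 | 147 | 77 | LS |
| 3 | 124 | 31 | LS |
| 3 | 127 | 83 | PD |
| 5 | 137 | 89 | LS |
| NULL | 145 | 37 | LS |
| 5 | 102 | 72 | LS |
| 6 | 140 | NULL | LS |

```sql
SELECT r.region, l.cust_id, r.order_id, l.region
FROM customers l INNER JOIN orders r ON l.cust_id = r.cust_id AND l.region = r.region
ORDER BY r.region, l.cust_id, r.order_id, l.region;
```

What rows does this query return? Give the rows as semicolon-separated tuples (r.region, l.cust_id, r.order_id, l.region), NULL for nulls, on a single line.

(LS, 6, 140, LS); (LS, 6, 147, LS)

INNER JOIN keeps only pairs where the ON condition holds.
Matching on l.cust_id = r.cust_id AND l.region = r.region. A NULL in a compared column never satisfies the condition.
- l[0] cust_id=9, region=PD → no match; dropped.
- l[1] cust_id=2, region=PD → no match; dropped.
- l[2] cust_id=6, region=PD → no match; dropped.
- l[3] cust_id=5, region=PD → no match; dropped.
- l[4] cust_id=2, region=LS → no match; dropped.
- l[5] cust_id=6, region=LS → 2 match(es) in r → 2 row(s).
- l[6] cust_id=5, region=PD → no match; dropped.
After projecting and ordering:
r.region | l.cust_id | r.order_id | l.region
LS | 6 | 140 | LS
LS | 6 | 147 | LS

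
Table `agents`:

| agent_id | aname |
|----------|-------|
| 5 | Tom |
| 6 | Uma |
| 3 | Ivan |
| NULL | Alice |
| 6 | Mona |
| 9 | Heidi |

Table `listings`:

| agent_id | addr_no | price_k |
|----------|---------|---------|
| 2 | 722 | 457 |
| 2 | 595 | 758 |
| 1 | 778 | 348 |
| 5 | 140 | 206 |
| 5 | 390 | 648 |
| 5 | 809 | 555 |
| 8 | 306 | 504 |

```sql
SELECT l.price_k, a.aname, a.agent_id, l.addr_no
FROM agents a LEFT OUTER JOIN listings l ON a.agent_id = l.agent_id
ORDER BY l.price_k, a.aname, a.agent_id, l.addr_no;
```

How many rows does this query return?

8

LEFT JOIN keeps every row from `agents`; unmatched rows get NULL for `listings`'s columns.
Matching on a.agent_id = l.agent_id. A NULL in a compared column never satisfies the condition.
- agent_id=5: 3 matching l row(s), so 3 row(s) emitted.
- agent_id=6: no l row matches, row kept with l columns NULL.
- agent_id=3: no l row matches, row kept with l columns NULL.
- agent_id=NULL: no l row matches, row kept with l columns NULL.
- agent_id=6: no l row matches, row kept with l columns NULL.
- agent_id=9: no l row matches, row kept with l columns NULL.
Total: 3 matched + 5 padded = 8 rows.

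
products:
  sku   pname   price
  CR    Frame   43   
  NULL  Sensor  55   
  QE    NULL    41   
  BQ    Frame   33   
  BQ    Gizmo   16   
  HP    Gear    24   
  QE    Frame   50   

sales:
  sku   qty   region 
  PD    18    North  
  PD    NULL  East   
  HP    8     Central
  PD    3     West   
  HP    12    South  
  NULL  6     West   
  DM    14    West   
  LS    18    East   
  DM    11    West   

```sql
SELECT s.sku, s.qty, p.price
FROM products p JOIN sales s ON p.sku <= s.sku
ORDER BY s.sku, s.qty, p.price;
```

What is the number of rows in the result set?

INNER JOIN keeps only pairs where the ON condition holds.
Matching on p.sku <= s.sku. A NULL in a compared column never satisfies the condition.
- p row (sku=CR): matches 8 s row(s) → 8 output row(s).
- p row (sku=NULL): no match → dropped.
- p row (sku=QE): no match → dropped.
- p row (sku=BQ): matches 8 s row(s) → 8 output row(s).
- p row (sku=BQ): matches 8 s row(s) → 8 output row(s).
- p row (sku=HP): matches 6 s row(s) → 6 output row(s).
- p row (sku=QE): no match → dropped.
Total: 30 rows.

30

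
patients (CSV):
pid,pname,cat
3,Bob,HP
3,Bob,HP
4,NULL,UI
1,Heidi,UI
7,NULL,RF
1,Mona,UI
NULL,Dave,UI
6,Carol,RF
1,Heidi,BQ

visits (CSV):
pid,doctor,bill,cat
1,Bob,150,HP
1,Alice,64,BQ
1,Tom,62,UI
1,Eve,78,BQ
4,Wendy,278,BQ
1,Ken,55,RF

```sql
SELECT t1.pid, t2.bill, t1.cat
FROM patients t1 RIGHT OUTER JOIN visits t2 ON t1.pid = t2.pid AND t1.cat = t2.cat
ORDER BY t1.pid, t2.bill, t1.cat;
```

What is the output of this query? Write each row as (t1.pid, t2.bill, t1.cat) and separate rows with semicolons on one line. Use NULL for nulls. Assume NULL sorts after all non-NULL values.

(1, 62, UI); (1, 62, UI); (1, 64, BQ); (1, 78, BQ); (NULL, 55, NULL); (NULL, 150, NULL); (NULL, 278, NULL)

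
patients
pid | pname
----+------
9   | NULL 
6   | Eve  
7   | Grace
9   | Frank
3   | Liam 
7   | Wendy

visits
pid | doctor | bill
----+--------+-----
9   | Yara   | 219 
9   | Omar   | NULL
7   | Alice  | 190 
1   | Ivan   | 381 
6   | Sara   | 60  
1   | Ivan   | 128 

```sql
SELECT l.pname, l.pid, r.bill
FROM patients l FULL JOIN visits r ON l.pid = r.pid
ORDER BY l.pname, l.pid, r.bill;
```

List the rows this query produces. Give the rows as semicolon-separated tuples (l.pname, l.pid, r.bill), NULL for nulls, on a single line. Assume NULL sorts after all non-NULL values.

(Eve, 6, 60); (Frank, 9, 219); (Frank, 9, NULL); (Grace, 7, 190); (Liam, 3, NULL); (Wendy, 7, 190); (NULL, 9, 219); (NULL, 9, NULL); (NULL, NULL, 128); (NULL, NULL, 381)

FULL OUTER JOIN keeps every row from both sides; unmatched rows get NULL for the other side's columns.
Matching on l.pid = r.pid.
- l (pid=9) pairs with 2 row(s) of r.
- l (pid=6) pairs with 1 row(s) of r.
- l (pid=7) pairs with 1 row(s) of r.
- l (pid=9) pairs with 2 row(s) of r.
- l (pid=3) has no partner → padded with NULL.
- l (pid=7) pairs with 1 row(s) of r.
- 2 row(s) from r found no l partner → padded with NULL.
After projecting and ordering:
l.pname | l.pid | r.bill
Eve | 6 | 60
Frank | 9 | 219
Frank | 9 | NULL
Grace | 7 | 190
Liam | 3 | NULL
Wendy | 7 | 190
NULL | 9 | 219
NULL | 9 | NULL
NULL | NULL | 128
NULL | NULL | 381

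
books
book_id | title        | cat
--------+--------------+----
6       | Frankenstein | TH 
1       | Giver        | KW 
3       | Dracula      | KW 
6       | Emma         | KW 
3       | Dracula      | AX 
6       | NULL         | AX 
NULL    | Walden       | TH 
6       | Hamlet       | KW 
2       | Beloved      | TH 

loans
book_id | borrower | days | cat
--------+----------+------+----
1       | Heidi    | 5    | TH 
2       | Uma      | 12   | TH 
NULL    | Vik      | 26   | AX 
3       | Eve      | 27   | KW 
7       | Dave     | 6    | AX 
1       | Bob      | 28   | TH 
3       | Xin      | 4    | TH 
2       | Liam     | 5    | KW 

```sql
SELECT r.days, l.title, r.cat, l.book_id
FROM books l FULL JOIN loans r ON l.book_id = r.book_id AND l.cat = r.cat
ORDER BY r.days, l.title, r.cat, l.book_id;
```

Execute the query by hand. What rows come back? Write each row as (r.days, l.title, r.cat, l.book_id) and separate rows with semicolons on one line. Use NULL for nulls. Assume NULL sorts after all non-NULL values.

(4, NULL, TH, NULL); (5, NULL, KW, NULL); (5, NULL, TH, NULL); (6, NULL, AX, NULL); (12, Beloved, TH, 2); (26, NULL, AX, NULL); (27, Dracula, KW, 3); (28, NULL, TH, NULL); (NULL, Dracula, NULL, 3); (NULL, Emma, NULL, 6); (NULL, Frankenstein, NULL, 6); (NULL, Giver, NULL, 1); (NULL, Hamlet, NULL, 6); (NULL, Walden, NULL, NULL); (NULL, NULL, NULL, 6)

FULL OUTER JOIN keeps every row from both sides; unmatched rows get NULL for the other side's columns.
Matching on l.book_id = r.book_id AND l.cat = r.cat. A NULL in a compared column never satisfies the condition.
Matched pairs: 2; unmatched l rows kept: 7; unmatched r rows kept: 6.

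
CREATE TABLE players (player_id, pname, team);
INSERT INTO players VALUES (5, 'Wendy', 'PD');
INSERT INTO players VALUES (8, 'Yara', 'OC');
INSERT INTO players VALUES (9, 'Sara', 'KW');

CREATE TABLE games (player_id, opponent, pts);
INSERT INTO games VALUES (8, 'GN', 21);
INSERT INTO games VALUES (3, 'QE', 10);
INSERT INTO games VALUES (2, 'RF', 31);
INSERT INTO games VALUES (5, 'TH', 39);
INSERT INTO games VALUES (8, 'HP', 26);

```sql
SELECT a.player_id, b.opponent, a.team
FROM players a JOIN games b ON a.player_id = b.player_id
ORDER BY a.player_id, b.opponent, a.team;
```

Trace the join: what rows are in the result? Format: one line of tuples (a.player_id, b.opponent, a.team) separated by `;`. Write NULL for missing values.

(5, TH, PD); (8, GN, OC); (8, HP, OC)

INNER JOIN keeps only pairs where the ON condition holds.
Matching on a.player_id = b.player_id.
- a (player_id=5) pairs with 1 row(s) of b.
- a (player_id=8) pairs with 2 row(s) of b.
- a (player_id=9) has no partner → excluded.
After projecting and ordering:
a.player_id | b.opponent | a.team
5 | TH | PD
8 | GN | OC
8 | HP | OC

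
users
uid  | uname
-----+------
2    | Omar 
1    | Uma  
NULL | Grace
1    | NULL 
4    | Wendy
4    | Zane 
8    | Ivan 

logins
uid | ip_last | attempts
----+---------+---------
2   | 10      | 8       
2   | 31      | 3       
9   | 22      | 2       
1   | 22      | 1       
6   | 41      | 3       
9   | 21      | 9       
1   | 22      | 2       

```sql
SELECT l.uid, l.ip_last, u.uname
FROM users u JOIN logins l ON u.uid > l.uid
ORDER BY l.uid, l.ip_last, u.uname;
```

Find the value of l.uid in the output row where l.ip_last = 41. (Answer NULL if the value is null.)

6

INNER JOIN keeps only pairs where the ON condition holds.
Matching on u.uid > l.uid. A NULL in a compared column never satisfies the condition.
Matched pairs: 15.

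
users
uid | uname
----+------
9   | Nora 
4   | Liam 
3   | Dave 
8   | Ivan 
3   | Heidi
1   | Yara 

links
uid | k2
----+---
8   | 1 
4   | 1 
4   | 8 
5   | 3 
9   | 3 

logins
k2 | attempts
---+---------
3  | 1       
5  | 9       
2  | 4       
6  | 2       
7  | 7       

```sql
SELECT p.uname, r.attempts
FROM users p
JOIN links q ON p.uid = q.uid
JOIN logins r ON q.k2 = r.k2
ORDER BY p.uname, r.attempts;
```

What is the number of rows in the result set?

1

Evaluate left to right. First `users p INNER JOIN links q` on uid: 4 row(s).
Then INNER JOIN `logins r` on k2: keep only rows whose q.k2 appears in r.
Result: 1 row(s).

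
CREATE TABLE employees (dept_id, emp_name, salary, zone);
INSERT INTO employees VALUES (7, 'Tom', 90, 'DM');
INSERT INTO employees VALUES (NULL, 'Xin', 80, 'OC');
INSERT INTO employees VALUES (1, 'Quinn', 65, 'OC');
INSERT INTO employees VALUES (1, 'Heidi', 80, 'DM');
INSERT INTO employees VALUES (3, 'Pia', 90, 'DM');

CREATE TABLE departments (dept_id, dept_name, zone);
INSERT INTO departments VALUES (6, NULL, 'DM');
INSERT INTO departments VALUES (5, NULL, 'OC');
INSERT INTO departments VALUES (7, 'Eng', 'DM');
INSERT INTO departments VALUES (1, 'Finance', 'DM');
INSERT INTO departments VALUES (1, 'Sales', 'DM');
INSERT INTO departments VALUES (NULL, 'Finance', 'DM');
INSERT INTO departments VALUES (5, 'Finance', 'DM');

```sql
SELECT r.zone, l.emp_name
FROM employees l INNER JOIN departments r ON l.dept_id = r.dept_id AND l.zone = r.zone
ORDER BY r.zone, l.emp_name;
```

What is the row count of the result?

3

INNER JOIN keeps only pairs where the ON condition holds.
Matching on l.dept_id = r.dept_id AND l.zone = r.zone. A NULL in a compared column never satisfies the condition.
- l (dept_id=7, zone=DM) pairs with 1 row(s) of r.
- l (dept_id=NULL, zone=OC) has no partner → excluded.
- l (dept_id=1, zone=OC) has no partner → excluded.
- l (dept_id=1, zone=DM) pairs with 2 row(s) of r.
- l (dept_id=3, zone=DM) has no partner → excluded.
Total: 3 rows.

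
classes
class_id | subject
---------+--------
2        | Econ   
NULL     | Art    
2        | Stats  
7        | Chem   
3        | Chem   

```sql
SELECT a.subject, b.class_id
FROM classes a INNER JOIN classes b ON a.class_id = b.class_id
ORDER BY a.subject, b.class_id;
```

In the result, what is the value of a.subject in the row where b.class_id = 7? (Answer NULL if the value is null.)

Chem

INNER JOIN keeps only pairs where the ON condition holds.
Matching on a.class_id = b.class_id. A NULL in a compared column never satisfies the condition.
- class_id=2: 2 matching b row(s), so 2 row(s) emitted.
- class_id=NULL: no matching b row, dropped.
- class_id=2: 2 matching b row(s), so 2 row(s) emitted.
- class_id=7: 1 matching b row(s), so 1 row(s) emitted.
- class_id=3: 1 matching b row(s), so 1 row(s) emitted.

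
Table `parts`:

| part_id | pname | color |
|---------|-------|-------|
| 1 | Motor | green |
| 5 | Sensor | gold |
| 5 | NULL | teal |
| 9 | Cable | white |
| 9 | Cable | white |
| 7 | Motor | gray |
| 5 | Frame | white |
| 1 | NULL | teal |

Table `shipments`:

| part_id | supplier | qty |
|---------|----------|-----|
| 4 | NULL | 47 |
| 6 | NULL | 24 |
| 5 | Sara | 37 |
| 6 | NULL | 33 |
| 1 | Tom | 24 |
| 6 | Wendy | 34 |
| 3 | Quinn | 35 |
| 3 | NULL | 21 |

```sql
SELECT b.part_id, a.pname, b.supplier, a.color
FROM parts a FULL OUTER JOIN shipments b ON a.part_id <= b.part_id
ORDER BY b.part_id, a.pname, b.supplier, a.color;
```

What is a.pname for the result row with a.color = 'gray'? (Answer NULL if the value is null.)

Motor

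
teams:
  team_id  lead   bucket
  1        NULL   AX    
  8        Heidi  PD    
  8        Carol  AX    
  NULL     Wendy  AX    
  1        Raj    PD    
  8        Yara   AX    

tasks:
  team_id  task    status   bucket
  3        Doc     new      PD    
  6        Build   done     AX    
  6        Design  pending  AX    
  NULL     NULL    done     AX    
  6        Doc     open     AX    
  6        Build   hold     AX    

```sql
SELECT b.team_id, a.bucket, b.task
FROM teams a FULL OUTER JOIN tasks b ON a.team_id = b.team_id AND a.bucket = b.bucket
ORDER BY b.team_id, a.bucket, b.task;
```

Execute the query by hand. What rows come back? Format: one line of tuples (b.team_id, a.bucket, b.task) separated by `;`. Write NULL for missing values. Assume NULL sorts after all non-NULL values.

(3, NULL, Doc); (6, NULL, Build); (6, NULL, Build); (6, NULL, Design); (6, NULL, Doc); (NULL, AX, NULL); (NULL, AX, NULL); (NULL, AX, NULL); (NULL, AX, NULL); (NULL, PD, NULL); (NULL, PD, NULL); (NULL, NULL, NULL)

FULL OUTER JOIN keeps every row from both sides; unmatched rows get NULL for the other side's columns.
Matching on a.team_id = b.team_id AND a.bucket = b.bucket. A NULL in a compared column never satisfies the condition.
Matched pairs: 0; unmatched a rows kept: 6; unmatched b rows kept: 6.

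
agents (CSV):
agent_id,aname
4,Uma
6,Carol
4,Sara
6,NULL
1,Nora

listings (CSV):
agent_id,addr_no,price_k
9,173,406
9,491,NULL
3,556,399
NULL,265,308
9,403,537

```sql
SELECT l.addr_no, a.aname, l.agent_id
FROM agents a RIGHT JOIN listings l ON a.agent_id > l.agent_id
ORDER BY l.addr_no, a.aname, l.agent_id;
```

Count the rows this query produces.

8

RIGHT JOIN keeps every row from `listings`; unmatched rows get NULL for `agents`'s columns.
Matching on a.agent_id > l.agent_id. A NULL in a compared column never satisfies the condition.
- a (agent_id=4) pairs with 1 row(s) of l.
- a (agent_id=6) pairs with 1 row(s) of l.
- a (agent_id=4) pairs with 1 row(s) of l.
- a (agent_id=6) pairs with 1 row(s) of l.
- a (agent_id=1) has no partner in l.
- plus 4 unmatched l row(s), each kept with NULL a columns.
Total: 4 matched + 4 padded = 8 rows.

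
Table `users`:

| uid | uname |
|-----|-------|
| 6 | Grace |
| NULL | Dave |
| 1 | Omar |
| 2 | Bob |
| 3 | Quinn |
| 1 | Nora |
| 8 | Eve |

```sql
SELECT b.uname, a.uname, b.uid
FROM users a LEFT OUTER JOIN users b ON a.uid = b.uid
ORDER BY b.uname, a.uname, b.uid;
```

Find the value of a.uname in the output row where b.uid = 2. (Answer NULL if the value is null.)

Bob

LEFT JOIN keeps every row from `users a`; unmatched rows get NULL for `users b`'s columns.
Matching on a.uid = b.uid. A NULL in a compared column never satisfies the condition.
Matched pairs: 8; unmatched a rows kept: 1.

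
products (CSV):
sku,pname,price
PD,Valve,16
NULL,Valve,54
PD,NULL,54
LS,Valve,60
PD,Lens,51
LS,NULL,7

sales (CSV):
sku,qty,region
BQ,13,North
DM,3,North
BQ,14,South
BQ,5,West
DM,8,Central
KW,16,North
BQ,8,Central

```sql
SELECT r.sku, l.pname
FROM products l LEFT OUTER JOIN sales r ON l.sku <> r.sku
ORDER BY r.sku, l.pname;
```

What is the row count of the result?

36

LEFT JOIN keeps every row from `products`; unmatched rows get NULL for `sales`'s columns.
Matching on l.sku <> r.sku. A NULL in a compared column never satisfies the condition.
- l (sku=PD) pairs with 7 row(s) of r.
- l (sku=NULL) has no partner → padded with NULL.
- l (sku=PD) pairs with 7 row(s) of r.
- l (sku=LS) pairs with 7 row(s) of r.
- l (sku=PD) pairs with 7 row(s) of r.
- l (sku=LS) pairs with 7 row(s) of r.
Total: 35 matched + 1 padded = 36 rows.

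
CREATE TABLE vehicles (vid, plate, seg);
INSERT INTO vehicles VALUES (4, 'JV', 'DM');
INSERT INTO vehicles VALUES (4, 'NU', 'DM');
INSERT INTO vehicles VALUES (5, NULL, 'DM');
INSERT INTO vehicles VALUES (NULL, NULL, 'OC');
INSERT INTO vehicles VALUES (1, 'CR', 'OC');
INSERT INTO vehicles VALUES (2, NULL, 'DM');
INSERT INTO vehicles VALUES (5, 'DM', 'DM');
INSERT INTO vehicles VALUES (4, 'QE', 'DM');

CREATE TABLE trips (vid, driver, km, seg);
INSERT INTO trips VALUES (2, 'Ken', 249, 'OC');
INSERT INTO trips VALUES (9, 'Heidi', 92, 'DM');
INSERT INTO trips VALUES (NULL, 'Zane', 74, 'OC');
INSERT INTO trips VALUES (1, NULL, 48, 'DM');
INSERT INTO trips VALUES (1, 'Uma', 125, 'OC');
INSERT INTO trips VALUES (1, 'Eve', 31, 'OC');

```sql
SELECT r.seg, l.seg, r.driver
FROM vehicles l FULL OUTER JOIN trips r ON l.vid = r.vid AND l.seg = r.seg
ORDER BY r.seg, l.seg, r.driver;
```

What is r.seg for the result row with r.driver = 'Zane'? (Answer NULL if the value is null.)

FULL OUTER JOIN keeps every row from both sides; unmatched rows get NULL for the other side's columns.
Matching on l.vid = r.vid AND l.seg = r.seg. A NULL in a compared column never satisfies the condition.
- l[0] vid=4, seg=DM → no match; kept with NULLs on the r side.
- l[1] vid=4, seg=DM → no match; kept with NULLs on the r side.
- l[2] vid=5, seg=DM → no match; kept with NULLs on the r side.
- l[3] vid=NULL, seg=OC → no match; kept with NULLs on the r side.
- l[4] vid=1, seg=OC → 2 match(es) in r → 2 row(s).
- l[5] vid=2, seg=DM → no match; kept with NULLs on the r side.
- l[6] vid=5, seg=DM → no match; kept with NULLs on the r side.
- l[7] vid=4, seg=DM → no match; kept with NULLs on the r side.
- 4 row(s) from r found no l partner → padded with NULL.

OC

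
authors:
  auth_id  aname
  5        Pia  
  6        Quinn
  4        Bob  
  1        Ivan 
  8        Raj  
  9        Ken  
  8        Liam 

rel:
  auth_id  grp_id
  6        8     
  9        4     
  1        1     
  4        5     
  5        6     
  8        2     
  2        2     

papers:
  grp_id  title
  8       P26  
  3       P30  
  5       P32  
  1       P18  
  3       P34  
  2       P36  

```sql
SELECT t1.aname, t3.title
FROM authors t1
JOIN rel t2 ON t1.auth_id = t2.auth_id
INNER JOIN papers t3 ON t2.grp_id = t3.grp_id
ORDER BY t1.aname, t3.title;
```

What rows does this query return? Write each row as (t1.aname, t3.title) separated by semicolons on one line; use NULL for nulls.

Evaluate left to right. First `authors t1 INNER JOIN rel t2` on auth_id: 7 row(s).
Then INNER JOIN `papers t3` on grp_id: keep only rows whose t2.grp_id appears in t3.

(Bob, P32); (Ivan, P18); (Liam, P36); (Quinn, P26); (Raj, P36)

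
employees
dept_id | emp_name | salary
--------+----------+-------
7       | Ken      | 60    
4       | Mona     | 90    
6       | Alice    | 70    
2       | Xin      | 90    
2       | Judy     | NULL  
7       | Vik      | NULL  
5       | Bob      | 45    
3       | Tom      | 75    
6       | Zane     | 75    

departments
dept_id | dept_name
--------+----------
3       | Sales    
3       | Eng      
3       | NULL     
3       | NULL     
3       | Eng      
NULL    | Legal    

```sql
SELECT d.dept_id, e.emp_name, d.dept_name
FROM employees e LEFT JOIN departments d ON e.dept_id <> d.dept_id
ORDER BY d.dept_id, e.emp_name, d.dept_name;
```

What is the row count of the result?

41

LEFT JOIN keeps every row from `employees`; unmatched rows get NULL for `departments`'s columns.
Matching on e.dept_id <> d.dept_id. A NULL in a compared column never satisfies the condition.
- dept_id=7: 5 matching d row(s), so 5 row(s) emitted.
- dept_id=4: 5 matching d row(s), so 5 row(s) emitted.
- dept_id=6: 5 matching d row(s), so 5 row(s) emitted.
- dept_id=2: 5 matching d row(s), so 5 row(s) emitted.
- dept_id=2: 5 matching d row(s), so 5 row(s) emitted.
- dept_id=7: 5 matching d row(s), so 5 row(s) emitted.
- dept_id=5: 5 matching d row(s), so 5 row(s) emitted.
- dept_id=3: no d row matches, row kept with d columns NULL.
- dept_id=6: 5 matching d row(s), so 5 row(s) emitted.
Total: 40 matched + 1 padded = 41 rows.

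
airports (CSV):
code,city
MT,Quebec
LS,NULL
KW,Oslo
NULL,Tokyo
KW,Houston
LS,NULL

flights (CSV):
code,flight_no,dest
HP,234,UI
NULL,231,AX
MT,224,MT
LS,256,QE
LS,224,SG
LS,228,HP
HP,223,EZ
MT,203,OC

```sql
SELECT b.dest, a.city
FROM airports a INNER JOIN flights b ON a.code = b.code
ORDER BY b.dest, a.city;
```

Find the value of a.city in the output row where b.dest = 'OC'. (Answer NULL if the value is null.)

INNER JOIN keeps only pairs where the ON condition holds.
Matching on a.code = b.code. A NULL in a compared column never satisfies the condition.
- a[0] code=MT → 2 match(es) in b → 2 row(s).
- a[1] code=LS → 3 match(es) in b → 3 row(s).
- a[2] code=KW → no match; dropped.
- a[3] code=NULL → no match; dropped.
- a[4] code=KW → no match; dropped.
- a[5] code=LS → 3 match(es) in b → 3 row(s).

Quebec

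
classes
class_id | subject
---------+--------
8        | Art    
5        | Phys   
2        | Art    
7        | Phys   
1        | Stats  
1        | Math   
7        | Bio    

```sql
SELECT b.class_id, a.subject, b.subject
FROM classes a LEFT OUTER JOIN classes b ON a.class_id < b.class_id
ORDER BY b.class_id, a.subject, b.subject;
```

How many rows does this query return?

LEFT JOIN keeps every row from `classes a`; unmatched rows get NULL for `classes b`'s columns.
Matching on a.class_id < b.class_id.
- class_id=8: no b row matches, row kept with b columns NULL.
- class_id=5: 3 matching b row(s), so 3 row(s) emitted.
- class_id=2: 4 matching b row(s), so 4 row(s) emitted.
- class_id=7: 1 matching b row(s), so 1 row(s) emitted.
- class_id=1: 5 matching b row(s), so 5 row(s) emitted.
- class_id=1: 5 matching b row(s), so 5 row(s) emitted.
- class_id=7: 1 matching b row(s), so 1 row(s) emitted.
Total: 19 matched + 1 padded = 20 rows.

20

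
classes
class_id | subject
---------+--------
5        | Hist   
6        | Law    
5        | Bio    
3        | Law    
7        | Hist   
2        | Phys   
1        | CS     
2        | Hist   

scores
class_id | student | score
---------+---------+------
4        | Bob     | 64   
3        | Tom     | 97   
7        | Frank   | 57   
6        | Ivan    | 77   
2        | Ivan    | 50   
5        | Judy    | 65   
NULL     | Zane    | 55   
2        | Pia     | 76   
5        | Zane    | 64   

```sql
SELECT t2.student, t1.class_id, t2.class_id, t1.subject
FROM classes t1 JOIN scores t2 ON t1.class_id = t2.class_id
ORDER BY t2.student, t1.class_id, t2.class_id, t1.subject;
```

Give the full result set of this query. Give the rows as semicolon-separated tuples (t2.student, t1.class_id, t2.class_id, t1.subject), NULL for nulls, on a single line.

(Frank, 7, 7, Hist); (Ivan, 2, 2, Hist); (Ivan, 2, 2, Phys); (Ivan, 6, 6, Law); (Judy, 5, 5, Bio); (Judy, 5, 5, Hist); (Pia, 2, 2, Hist); (Pia, 2, 2, Phys); (Tom, 3, 3, Law); (Zane, 5, 5, Bio); (Zane, 5, 5, Hist)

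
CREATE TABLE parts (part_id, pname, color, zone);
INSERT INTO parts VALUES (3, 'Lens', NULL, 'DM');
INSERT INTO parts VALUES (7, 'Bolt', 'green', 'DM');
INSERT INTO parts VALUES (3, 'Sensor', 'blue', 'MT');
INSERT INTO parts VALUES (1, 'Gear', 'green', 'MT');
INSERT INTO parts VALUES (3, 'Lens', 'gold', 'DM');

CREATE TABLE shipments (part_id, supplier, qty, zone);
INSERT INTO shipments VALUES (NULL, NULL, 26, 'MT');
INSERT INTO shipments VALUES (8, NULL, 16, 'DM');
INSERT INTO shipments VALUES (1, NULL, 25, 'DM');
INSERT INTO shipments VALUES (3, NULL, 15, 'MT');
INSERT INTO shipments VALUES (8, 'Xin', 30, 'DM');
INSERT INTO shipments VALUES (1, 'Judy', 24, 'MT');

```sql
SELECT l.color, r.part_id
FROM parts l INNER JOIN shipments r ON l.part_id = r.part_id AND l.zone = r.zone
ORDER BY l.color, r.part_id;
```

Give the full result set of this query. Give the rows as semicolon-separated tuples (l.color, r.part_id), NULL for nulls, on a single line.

(blue, 3); (green, 1)

INNER JOIN keeps only pairs where the ON condition holds.
Matching on l.part_id = r.part_id AND l.zone = r.zone. A NULL in a compared column never satisfies the condition.
- l row (part_id=3, zone=DM): no match → dropped.
- l row (part_id=7, zone=DM): no match → dropped.
- l row (part_id=3, zone=MT): matches 1 r row(s) → 1 output row(s).
- l row (part_id=1, zone=MT): matches 1 r row(s) → 1 output row(s).
- l row (part_id=3, zone=DM): no match → dropped.
After projecting and ordering:
l.color | r.part_id
blue | 3
green | 1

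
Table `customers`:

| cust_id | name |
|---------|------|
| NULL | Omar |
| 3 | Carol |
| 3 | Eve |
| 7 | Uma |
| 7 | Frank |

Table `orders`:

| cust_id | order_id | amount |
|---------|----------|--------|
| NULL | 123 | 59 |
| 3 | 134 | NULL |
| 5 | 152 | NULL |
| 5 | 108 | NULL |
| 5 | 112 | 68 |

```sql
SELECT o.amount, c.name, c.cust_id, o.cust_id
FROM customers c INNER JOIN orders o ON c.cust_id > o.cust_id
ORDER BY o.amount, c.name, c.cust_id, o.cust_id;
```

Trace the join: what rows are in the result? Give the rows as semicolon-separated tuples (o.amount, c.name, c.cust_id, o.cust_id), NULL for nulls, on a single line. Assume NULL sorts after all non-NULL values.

(68, Frank, 7, 5); (68, Uma, 7, 5); (NULL, Frank, 7, 3); (NULL, Frank, 7, 5); (NULL, Frank, 7, 5); (NULL, Uma, 7, 3); (NULL, Uma, 7, 5); (NULL, Uma, 7, 5)

INNER JOIN keeps only pairs where the ON condition holds.
Matching on c.cust_id > o.cust_id. A NULL in a compared column never satisfies the condition.
- c row (cust_id=NULL): no match → dropped.
- c row (cust_id=3): no match → dropped.
- c row (cust_id=3): no match → dropped.
- c row (cust_id=7): matches 4 o row(s) → 4 output row(s).
- c row (cust_id=7): matches 4 o row(s) → 4 output row(s).
After projecting and ordering:
o.amount | c.name | c.cust_id | o.cust_id
68 | Frank | 7 | 5
68 | Uma | 7 | 5
NULL | Frank | 7 | 3
NULL | Frank | 7 | 5
NULL | Frank | 7 | 5
NULL | Uma | 7 | 3
NULL | Uma | 7 | 5
NULL | Uma | 7 | 5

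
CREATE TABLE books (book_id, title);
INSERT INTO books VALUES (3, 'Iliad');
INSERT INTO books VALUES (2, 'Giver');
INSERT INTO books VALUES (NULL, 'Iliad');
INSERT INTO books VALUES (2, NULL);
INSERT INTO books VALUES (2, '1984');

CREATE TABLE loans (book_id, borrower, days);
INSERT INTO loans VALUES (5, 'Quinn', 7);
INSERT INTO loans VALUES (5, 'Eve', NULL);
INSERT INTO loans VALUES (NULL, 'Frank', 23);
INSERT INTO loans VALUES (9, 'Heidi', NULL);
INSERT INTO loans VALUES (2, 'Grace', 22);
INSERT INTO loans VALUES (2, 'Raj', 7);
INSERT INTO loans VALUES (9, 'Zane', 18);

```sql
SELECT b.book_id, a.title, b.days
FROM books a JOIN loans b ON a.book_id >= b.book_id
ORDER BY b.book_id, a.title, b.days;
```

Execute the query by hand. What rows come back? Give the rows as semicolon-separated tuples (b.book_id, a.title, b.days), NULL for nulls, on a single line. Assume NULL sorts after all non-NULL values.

(2, 1984, 7); (2, 1984, 22); (2, Giver, 7); (2, Giver, 22); (2, Iliad, 7); (2, Iliad, 22); (2, NULL, 7); (2, NULL, 22)

INNER JOIN keeps only pairs where the ON condition holds.
Matching on a.book_id >= b.book_id. A NULL in a compared column never satisfies the condition.
- a[0] book_id=3 → 2 match(es) in b → 2 row(s).
- a[1] book_id=2 → 2 match(es) in b → 2 row(s).
- a[2] book_id=NULL → no match; dropped.
- a[3] book_id=2 → 2 match(es) in b → 2 row(s).
- a[4] book_id=2 → 2 match(es) in b → 2 row(s).
After projecting and ordering:
b.book_id | a.title | b.days
2 | 1984 | 7
2 | 1984 | 22
2 | Giver | 7
2 | Giver | 22
2 | Iliad | 7
2 | Iliad | 22
2 | NULL | 7
2 | NULL | 22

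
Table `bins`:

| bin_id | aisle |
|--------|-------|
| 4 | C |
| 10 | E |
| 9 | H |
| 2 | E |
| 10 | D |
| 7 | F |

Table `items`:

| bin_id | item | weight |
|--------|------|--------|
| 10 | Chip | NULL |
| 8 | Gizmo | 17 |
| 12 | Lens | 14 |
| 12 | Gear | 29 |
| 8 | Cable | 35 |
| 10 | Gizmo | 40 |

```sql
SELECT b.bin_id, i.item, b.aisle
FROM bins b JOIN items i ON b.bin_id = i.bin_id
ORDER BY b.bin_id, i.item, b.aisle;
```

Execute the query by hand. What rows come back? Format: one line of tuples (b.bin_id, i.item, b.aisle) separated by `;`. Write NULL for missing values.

(10, Chip, D); (10, Chip, E); (10, Gizmo, D); (10, Gizmo, E)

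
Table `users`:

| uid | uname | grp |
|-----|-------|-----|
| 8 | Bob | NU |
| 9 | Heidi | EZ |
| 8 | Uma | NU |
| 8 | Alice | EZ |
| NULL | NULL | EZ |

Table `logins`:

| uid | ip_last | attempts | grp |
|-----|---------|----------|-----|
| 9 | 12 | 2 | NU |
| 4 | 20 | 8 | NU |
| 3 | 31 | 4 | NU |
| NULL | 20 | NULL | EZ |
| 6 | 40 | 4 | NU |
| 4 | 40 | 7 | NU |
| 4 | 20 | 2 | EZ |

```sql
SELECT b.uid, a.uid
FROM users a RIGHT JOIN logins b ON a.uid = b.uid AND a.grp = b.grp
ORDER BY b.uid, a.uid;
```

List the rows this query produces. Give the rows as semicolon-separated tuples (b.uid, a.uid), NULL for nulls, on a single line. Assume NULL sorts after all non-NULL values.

(3, NULL); (4, NULL); (4, NULL); (4, NULL); (6, NULL); (9, NULL); (NULL, NULL)

RIGHT JOIN keeps every row from `logins`; unmatched rows get NULL for `users`'s columns.
Matching on a.uid = b.uid AND a.grp = b.grp. A NULL in a compared column never satisfies the condition.
- uid=8, grp=NU: no matching b row.
- uid=9, grp=EZ: no matching b row.
- uid=8, grp=NU: no matching b row.
- uid=8, grp=EZ: no matching b row.
- uid=NULL, grp=EZ: no matching b row.
- 7 b row(s) had no a match → kept, a columns NULL.
After projecting and ordering:
b.uid | a.uid
3 | NULL
4 | NULL
4 | NULL
4 | NULL
6 | NULL
9 | NULL
NULL | NULL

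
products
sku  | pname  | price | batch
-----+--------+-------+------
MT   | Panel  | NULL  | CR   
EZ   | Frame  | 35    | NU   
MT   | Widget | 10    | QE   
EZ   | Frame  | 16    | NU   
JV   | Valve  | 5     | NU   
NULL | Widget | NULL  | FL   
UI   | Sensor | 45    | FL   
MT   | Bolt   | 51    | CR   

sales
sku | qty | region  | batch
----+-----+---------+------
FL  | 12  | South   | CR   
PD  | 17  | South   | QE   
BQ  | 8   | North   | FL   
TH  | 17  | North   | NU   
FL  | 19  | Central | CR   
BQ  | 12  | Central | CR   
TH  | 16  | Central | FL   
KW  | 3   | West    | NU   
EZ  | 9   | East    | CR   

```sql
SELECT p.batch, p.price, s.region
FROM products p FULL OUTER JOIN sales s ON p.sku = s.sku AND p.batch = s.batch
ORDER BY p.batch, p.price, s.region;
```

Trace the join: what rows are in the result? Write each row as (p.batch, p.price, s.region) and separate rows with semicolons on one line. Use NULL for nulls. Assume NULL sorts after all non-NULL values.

FULL OUTER JOIN keeps every row from both sides; unmatched rows get NULL for the other side's columns.
Matching on p.sku = s.sku AND p.batch = s.batch. A NULL in a compared column never satisfies the condition.
Matched pairs: 0; unmatched p rows kept: 8; unmatched s rows kept: 9.

(CR, 51, NULL); (CR, NULL, NULL); (FL, 45, NULL); (FL, NULL, NULL); (NU, 5, NULL); (NU, 16, NULL); (NU, 35, NULL); (QE, 10, NULL); (NULL, NULL, Central); (NULL, NULL, Central); (NULL, NULL, Central); (NULL, NULL, East); (NULL, NULL, North); (NULL, NULL, North); (NULL, NULL, South); (NULL, NULL, South); (NULL, NULL, West)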